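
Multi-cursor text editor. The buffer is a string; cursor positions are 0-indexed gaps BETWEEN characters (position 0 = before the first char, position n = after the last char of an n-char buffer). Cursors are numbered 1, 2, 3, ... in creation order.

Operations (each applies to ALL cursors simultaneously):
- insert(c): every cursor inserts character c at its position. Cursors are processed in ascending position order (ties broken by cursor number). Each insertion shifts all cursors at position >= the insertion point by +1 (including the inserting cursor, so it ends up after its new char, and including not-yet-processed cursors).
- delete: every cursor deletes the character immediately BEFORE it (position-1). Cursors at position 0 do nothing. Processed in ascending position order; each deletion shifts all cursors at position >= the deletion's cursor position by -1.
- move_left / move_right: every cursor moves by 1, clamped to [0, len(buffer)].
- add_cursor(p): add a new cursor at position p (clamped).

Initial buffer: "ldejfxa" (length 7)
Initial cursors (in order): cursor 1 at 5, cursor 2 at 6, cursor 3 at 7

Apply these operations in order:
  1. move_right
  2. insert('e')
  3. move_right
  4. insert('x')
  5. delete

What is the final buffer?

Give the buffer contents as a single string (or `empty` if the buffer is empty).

Answer: ldejfxeaee

Derivation:
After op 1 (move_right): buffer="ldejfxa" (len 7), cursors c1@6 c2@7 c3@7, authorship .......
After op 2 (insert('e')): buffer="ldejfxeaee" (len 10), cursors c1@7 c2@10 c3@10, authorship ......1.23
After op 3 (move_right): buffer="ldejfxeaee" (len 10), cursors c1@8 c2@10 c3@10, authorship ......1.23
After op 4 (insert('x')): buffer="ldejfxeaxeexx" (len 13), cursors c1@9 c2@13 c3@13, authorship ......1.12323
After op 5 (delete): buffer="ldejfxeaee" (len 10), cursors c1@8 c2@10 c3@10, authorship ......1.23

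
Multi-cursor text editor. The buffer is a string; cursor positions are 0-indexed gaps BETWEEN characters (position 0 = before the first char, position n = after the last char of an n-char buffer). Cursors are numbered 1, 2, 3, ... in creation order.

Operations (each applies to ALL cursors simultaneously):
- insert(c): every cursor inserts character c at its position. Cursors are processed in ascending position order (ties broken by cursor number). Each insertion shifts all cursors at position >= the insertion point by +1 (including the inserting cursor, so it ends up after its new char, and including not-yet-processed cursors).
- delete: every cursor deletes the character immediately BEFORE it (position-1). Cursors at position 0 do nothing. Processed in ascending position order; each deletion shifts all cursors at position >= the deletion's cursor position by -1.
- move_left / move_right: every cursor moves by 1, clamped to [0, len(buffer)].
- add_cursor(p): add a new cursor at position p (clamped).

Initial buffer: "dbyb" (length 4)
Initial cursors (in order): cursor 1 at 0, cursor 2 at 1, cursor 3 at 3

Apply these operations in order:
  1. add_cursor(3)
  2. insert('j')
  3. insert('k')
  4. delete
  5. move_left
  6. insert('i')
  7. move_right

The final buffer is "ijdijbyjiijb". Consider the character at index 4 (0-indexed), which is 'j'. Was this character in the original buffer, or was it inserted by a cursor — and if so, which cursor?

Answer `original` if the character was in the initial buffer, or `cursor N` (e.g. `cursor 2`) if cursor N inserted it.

Answer: cursor 2

Derivation:
After op 1 (add_cursor(3)): buffer="dbyb" (len 4), cursors c1@0 c2@1 c3@3 c4@3, authorship ....
After op 2 (insert('j')): buffer="jdjbyjjb" (len 8), cursors c1@1 c2@3 c3@7 c4@7, authorship 1.2..34.
After op 3 (insert('k')): buffer="jkdjkbyjjkkb" (len 12), cursors c1@2 c2@5 c3@11 c4@11, authorship 11.22..3434.
After op 4 (delete): buffer="jdjbyjjb" (len 8), cursors c1@1 c2@3 c3@7 c4@7, authorship 1.2..34.
After op 5 (move_left): buffer="jdjbyjjb" (len 8), cursors c1@0 c2@2 c3@6 c4@6, authorship 1.2..34.
After op 6 (insert('i')): buffer="ijdijbyjiijb" (len 12), cursors c1@1 c2@4 c3@10 c4@10, authorship 11.22..3344.
After op 7 (move_right): buffer="ijdijbyjiijb" (len 12), cursors c1@2 c2@5 c3@11 c4@11, authorship 11.22..3344.
Authorship (.=original, N=cursor N): 1 1 . 2 2 . . 3 3 4 4 .
Index 4: author = 2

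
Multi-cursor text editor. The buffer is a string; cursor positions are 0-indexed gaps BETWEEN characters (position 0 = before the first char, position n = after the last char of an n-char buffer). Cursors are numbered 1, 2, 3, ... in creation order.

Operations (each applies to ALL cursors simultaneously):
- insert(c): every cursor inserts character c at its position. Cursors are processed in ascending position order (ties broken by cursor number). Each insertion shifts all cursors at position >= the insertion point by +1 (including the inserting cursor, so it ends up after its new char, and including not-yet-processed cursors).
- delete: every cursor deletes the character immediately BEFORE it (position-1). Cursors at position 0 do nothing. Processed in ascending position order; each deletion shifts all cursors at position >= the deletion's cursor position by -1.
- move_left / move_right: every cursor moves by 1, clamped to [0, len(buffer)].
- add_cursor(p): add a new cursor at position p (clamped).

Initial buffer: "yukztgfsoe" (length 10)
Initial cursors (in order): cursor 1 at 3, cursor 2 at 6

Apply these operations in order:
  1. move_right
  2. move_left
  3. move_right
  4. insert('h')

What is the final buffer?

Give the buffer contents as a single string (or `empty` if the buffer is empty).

After op 1 (move_right): buffer="yukztgfsoe" (len 10), cursors c1@4 c2@7, authorship ..........
After op 2 (move_left): buffer="yukztgfsoe" (len 10), cursors c1@3 c2@6, authorship ..........
After op 3 (move_right): buffer="yukztgfsoe" (len 10), cursors c1@4 c2@7, authorship ..........
After op 4 (insert('h')): buffer="yukzhtgfhsoe" (len 12), cursors c1@5 c2@9, authorship ....1...2...

Answer: yukzhtgfhsoe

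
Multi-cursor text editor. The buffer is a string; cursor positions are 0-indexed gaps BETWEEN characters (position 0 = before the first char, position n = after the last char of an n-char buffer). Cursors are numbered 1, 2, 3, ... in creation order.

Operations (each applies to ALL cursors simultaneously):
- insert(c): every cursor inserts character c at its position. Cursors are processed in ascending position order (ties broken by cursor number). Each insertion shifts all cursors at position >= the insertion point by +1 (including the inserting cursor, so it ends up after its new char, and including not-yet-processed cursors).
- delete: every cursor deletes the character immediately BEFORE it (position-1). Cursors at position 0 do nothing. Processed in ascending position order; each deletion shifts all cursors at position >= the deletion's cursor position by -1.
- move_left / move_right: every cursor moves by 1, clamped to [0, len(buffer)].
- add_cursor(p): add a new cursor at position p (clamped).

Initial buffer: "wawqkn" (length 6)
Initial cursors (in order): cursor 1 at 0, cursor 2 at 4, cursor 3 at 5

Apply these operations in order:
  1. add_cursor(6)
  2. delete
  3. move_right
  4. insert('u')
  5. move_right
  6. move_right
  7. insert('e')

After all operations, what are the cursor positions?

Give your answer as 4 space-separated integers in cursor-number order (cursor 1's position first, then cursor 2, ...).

Answer: 5 11 11 11

Derivation:
After op 1 (add_cursor(6)): buffer="wawqkn" (len 6), cursors c1@0 c2@4 c3@5 c4@6, authorship ......
After op 2 (delete): buffer="waw" (len 3), cursors c1@0 c2@3 c3@3 c4@3, authorship ...
After op 3 (move_right): buffer="waw" (len 3), cursors c1@1 c2@3 c3@3 c4@3, authorship ...
After op 4 (insert('u')): buffer="wuawuuu" (len 7), cursors c1@2 c2@7 c3@7 c4@7, authorship .1..234
After op 5 (move_right): buffer="wuawuuu" (len 7), cursors c1@3 c2@7 c3@7 c4@7, authorship .1..234
After op 6 (move_right): buffer="wuawuuu" (len 7), cursors c1@4 c2@7 c3@7 c4@7, authorship .1..234
After op 7 (insert('e')): buffer="wuaweuuueee" (len 11), cursors c1@5 c2@11 c3@11 c4@11, authorship .1..1234234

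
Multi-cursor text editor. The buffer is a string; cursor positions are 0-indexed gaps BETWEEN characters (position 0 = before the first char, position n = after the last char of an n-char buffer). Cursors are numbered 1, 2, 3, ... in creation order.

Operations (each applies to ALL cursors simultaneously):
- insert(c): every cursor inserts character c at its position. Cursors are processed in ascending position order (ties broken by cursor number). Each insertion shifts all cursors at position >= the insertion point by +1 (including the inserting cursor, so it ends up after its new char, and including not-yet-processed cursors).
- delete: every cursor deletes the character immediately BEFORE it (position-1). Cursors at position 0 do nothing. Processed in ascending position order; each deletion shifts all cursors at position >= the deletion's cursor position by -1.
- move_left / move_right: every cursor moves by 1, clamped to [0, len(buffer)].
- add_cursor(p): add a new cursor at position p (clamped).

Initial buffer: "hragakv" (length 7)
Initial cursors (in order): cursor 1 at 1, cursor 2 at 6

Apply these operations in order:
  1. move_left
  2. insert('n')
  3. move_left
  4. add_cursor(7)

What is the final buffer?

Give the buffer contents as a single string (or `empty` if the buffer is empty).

Answer: nhragankv

Derivation:
After op 1 (move_left): buffer="hragakv" (len 7), cursors c1@0 c2@5, authorship .......
After op 2 (insert('n')): buffer="nhragankv" (len 9), cursors c1@1 c2@7, authorship 1.....2..
After op 3 (move_left): buffer="nhragankv" (len 9), cursors c1@0 c2@6, authorship 1.....2..
After op 4 (add_cursor(7)): buffer="nhragankv" (len 9), cursors c1@0 c2@6 c3@7, authorship 1.....2..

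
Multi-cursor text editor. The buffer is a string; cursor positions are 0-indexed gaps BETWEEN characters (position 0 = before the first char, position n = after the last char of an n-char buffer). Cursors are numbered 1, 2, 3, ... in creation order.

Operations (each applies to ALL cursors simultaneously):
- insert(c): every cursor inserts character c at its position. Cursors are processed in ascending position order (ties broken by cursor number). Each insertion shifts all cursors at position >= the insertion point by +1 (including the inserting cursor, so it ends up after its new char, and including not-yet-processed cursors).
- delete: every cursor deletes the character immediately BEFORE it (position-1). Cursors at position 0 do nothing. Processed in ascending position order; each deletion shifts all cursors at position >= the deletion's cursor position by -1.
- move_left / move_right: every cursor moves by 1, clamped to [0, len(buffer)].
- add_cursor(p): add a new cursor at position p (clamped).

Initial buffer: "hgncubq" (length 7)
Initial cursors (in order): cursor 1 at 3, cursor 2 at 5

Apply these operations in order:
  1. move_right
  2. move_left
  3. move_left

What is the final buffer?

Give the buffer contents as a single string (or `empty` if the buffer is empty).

Answer: hgncubq

Derivation:
After op 1 (move_right): buffer="hgncubq" (len 7), cursors c1@4 c2@6, authorship .......
After op 2 (move_left): buffer="hgncubq" (len 7), cursors c1@3 c2@5, authorship .......
After op 3 (move_left): buffer="hgncubq" (len 7), cursors c1@2 c2@4, authorship .......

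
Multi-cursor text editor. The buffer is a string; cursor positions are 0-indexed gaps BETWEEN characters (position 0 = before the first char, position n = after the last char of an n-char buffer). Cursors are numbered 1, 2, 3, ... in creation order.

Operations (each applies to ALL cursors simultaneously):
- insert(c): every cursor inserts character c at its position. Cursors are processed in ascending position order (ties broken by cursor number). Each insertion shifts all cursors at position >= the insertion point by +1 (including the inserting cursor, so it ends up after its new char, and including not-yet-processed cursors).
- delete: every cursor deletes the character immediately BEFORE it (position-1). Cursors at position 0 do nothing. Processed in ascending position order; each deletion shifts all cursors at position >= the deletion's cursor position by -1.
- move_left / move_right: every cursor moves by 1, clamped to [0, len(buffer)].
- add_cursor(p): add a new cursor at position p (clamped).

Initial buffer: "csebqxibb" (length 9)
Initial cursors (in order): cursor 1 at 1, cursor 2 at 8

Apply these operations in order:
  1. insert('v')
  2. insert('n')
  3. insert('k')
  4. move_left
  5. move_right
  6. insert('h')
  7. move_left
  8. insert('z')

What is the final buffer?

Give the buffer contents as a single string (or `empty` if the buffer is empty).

Answer: cvnkzhsebqxibvnkzhb

Derivation:
After op 1 (insert('v')): buffer="cvsebqxibvb" (len 11), cursors c1@2 c2@10, authorship .1.......2.
After op 2 (insert('n')): buffer="cvnsebqxibvnb" (len 13), cursors c1@3 c2@12, authorship .11.......22.
After op 3 (insert('k')): buffer="cvnksebqxibvnkb" (len 15), cursors c1@4 c2@14, authorship .111.......222.
After op 4 (move_left): buffer="cvnksebqxibvnkb" (len 15), cursors c1@3 c2@13, authorship .111.......222.
After op 5 (move_right): buffer="cvnksebqxibvnkb" (len 15), cursors c1@4 c2@14, authorship .111.......222.
After op 6 (insert('h')): buffer="cvnkhsebqxibvnkhb" (len 17), cursors c1@5 c2@16, authorship .1111.......2222.
After op 7 (move_left): buffer="cvnkhsebqxibvnkhb" (len 17), cursors c1@4 c2@15, authorship .1111.......2222.
After op 8 (insert('z')): buffer="cvnkzhsebqxibvnkzhb" (len 19), cursors c1@5 c2@17, authorship .11111.......22222.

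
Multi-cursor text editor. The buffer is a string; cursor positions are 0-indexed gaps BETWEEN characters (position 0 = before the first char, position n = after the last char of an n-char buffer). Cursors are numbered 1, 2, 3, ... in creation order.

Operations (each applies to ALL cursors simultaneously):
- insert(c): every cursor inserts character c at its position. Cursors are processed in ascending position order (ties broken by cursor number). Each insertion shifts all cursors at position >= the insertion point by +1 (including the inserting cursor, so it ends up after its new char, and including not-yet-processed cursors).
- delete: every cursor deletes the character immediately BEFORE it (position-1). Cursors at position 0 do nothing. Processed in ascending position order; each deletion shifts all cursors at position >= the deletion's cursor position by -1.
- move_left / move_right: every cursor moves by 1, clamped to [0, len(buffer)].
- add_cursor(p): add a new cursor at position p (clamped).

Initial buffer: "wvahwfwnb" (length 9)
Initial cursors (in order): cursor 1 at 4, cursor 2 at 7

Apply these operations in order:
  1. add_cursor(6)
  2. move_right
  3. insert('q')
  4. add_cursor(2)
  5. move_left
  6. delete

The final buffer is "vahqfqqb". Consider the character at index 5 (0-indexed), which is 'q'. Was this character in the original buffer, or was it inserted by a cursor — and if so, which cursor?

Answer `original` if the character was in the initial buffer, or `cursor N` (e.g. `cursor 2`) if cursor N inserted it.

After op 1 (add_cursor(6)): buffer="wvahwfwnb" (len 9), cursors c1@4 c3@6 c2@7, authorship .........
After op 2 (move_right): buffer="wvahwfwnb" (len 9), cursors c1@5 c3@7 c2@8, authorship .........
After op 3 (insert('q')): buffer="wvahwqfwqnqb" (len 12), cursors c1@6 c3@9 c2@11, authorship .....1..3.2.
After op 4 (add_cursor(2)): buffer="wvahwqfwqnqb" (len 12), cursors c4@2 c1@6 c3@9 c2@11, authorship .....1..3.2.
After op 5 (move_left): buffer="wvahwqfwqnqb" (len 12), cursors c4@1 c1@5 c3@8 c2@10, authorship .....1..3.2.
After op 6 (delete): buffer="vahqfqqb" (len 8), cursors c4@0 c1@3 c3@5 c2@6, authorship ...1.32.
Authorship (.=original, N=cursor N): . . . 1 . 3 2 .
Index 5: author = 3

Answer: cursor 3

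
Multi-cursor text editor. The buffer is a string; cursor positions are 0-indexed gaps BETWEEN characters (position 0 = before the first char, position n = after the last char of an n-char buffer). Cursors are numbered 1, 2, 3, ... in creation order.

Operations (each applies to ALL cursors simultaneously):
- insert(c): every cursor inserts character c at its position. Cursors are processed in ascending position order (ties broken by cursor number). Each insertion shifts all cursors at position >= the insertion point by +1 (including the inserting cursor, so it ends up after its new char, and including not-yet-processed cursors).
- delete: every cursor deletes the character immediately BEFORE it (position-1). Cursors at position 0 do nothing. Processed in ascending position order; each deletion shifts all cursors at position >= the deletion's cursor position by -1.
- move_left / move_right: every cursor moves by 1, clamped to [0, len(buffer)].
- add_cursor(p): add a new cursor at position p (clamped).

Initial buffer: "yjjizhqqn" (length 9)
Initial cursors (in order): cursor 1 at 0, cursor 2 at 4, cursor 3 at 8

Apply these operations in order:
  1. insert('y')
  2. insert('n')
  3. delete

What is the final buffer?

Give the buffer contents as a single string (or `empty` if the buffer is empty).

After op 1 (insert('y')): buffer="yyjjiyzhqqyn" (len 12), cursors c1@1 c2@6 c3@11, authorship 1....2....3.
After op 2 (insert('n')): buffer="ynyjjiynzhqqynn" (len 15), cursors c1@2 c2@8 c3@14, authorship 11....22....33.
After op 3 (delete): buffer="yyjjiyzhqqyn" (len 12), cursors c1@1 c2@6 c3@11, authorship 1....2....3.

Answer: yyjjiyzhqqyn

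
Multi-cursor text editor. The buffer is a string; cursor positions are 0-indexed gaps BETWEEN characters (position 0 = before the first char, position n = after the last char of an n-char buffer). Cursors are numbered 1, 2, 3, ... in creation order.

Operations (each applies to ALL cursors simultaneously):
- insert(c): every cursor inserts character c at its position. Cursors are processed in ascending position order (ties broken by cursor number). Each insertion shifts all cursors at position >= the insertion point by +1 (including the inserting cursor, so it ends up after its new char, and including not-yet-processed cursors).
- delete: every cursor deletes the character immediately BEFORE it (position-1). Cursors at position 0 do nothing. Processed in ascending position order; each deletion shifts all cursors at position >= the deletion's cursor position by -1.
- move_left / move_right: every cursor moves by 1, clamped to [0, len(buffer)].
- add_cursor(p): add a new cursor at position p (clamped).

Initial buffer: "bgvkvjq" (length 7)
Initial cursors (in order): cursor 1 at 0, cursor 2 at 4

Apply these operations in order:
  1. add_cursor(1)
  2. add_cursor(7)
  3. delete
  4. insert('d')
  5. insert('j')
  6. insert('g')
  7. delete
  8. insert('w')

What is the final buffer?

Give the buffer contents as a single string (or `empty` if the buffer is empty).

Answer: ddjjwwgvdjwvjdjw

Derivation:
After op 1 (add_cursor(1)): buffer="bgvkvjq" (len 7), cursors c1@0 c3@1 c2@4, authorship .......
After op 2 (add_cursor(7)): buffer="bgvkvjq" (len 7), cursors c1@0 c3@1 c2@4 c4@7, authorship .......
After op 3 (delete): buffer="gvvj" (len 4), cursors c1@0 c3@0 c2@2 c4@4, authorship ....
After op 4 (insert('d')): buffer="ddgvdvjd" (len 8), cursors c1@2 c3@2 c2@5 c4@8, authorship 13..2..4
After op 5 (insert('j')): buffer="ddjjgvdjvjdj" (len 12), cursors c1@4 c3@4 c2@8 c4@12, authorship 1313..22..44
After op 6 (insert('g')): buffer="ddjjgggvdjgvjdjg" (len 16), cursors c1@6 c3@6 c2@11 c4@16, authorship 131313..222..444
After op 7 (delete): buffer="ddjjgvdjvjdj" (len 12), cursors c1@4 c3@4 c2@8 c4@12, authorship 1313..22..44
After op 8 (insert('w')): buffer="ddjjwwgvdjwvjdjw" (len 16), cursors c1@6 c3@6 c2@11 c4@16, authorship 131313..222..444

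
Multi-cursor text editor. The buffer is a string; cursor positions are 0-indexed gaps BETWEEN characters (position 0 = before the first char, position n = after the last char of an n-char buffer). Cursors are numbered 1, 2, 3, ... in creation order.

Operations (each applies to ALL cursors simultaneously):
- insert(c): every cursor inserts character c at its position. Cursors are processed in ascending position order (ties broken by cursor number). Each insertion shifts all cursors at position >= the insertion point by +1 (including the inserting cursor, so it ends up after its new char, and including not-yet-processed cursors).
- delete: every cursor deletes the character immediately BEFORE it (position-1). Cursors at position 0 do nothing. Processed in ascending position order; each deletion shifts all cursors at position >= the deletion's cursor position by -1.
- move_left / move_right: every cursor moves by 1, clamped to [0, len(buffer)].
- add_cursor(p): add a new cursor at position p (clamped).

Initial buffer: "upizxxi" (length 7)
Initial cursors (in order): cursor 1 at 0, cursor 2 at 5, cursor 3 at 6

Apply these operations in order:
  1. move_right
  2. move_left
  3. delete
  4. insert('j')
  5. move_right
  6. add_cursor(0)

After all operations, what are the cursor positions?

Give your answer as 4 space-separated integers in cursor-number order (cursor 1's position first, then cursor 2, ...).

After op 1 (move_right): buffer="upizxxi" (len 7), cursors c1@1 c2@6 c3@7, authorship .......
After op 2 (move_left): buffer="upizxxi" (len 7), cursors c1@0 c2@5 c3@6, authorship .......
After op 3 (delete): buffer="upizi" (len 5), cursors c1@0 c2@4 c3@4, authorship .....
After op 4 (insert('j')): buffer="jupizjji" (len 8), cursors c1@1 c2@7 c3@7, authorship 1....23.
After op 5 (move_right): buffer="jupizjji" (len 8), cursors c1@2 c2@8 c3@8, authorship 1....23.
After op 6 (add_cursor(0)): buffer="jupizjji" (len 8), cursors c4@0 c1@2 c2@8 c3@8, authorship 1....23.

Answer: 2 8 8 0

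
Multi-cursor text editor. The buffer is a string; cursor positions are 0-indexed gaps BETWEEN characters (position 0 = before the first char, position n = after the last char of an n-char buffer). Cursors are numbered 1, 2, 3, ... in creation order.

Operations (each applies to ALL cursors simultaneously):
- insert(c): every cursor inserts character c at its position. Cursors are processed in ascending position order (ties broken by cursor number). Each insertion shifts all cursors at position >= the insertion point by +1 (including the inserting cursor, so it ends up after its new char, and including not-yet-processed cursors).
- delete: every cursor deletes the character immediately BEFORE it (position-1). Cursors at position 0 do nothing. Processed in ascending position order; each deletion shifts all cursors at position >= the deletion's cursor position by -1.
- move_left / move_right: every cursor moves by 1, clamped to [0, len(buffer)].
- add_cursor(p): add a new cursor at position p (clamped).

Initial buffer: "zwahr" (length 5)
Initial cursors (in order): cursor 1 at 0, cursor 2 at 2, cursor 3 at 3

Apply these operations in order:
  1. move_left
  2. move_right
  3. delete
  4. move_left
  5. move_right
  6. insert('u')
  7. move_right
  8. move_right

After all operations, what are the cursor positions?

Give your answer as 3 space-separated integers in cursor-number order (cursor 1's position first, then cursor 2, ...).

Answer: 5 5 5

Derivation:
After op 1 (move_left): buffer="zwahr" (len 5), cursors c1@0 c2@1 c3@2, authorship .....
After op 2 (move_right): buffer="zwahr" (len 5), cursors c1@1 c2@2 c3@3, authorship .....
After op 3 (delete): buffer="hr" (len 2), cursors c1@0 c2@0 c3@0, authorship ..
After op 4 (move_left): buffer="hr" (len 2), cursors c1@0 c2@0 c3@0, authorship ..
After op 5 (move_right): buffer="hr" (len 2), cursors c1@1 c2@1 c3@1, authorship ..
After op 6 (insert('u')): buffer="huuur" (len 5), cursors c1@4 c2@4 c3@4, authorship .123.
After op 7 (move_right): buffer="huuur" (len 5), cursors c1@5 c2@5 c3@5, authorship .123.
After op 8 (move_right): buffer="huuur" (len 5), cursors c1@5 c2@5 c3@5, authorship .123.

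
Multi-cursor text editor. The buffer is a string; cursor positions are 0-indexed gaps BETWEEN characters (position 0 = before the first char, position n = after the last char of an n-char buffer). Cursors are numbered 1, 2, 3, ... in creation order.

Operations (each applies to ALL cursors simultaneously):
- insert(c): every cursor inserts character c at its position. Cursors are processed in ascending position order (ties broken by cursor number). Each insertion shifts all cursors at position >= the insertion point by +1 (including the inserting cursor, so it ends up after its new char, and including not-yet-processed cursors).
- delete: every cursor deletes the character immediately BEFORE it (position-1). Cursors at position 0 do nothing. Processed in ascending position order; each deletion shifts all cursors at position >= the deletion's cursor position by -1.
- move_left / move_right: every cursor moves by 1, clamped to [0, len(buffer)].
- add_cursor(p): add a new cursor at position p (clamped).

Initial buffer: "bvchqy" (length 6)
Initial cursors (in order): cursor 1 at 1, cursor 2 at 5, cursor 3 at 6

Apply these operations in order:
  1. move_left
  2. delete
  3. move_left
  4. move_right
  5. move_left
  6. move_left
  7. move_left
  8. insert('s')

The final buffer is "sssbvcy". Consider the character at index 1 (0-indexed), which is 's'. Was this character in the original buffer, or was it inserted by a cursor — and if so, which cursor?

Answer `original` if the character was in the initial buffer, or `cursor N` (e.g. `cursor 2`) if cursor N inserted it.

After op 1 (move_left): buffer="bvchqy" (len 6), cursors c1@0 c2@4 c3@5, authorship ......
After op 2 (delete): buffer="bvcy" (len 4), cursors c1@0 c2@3 c3@3, authorship ....
After op 3 (move_left): buffer="bvcy" (len 4), cursors c1@0 c2@2 c3@2, authorship ....
After op 4 (move_right): buffer="bvcy" (len 4), cursors c1@1 c2@3 c3@3, authorship ....
After op 5 (move_left): buffer="bvcy" (len 4), cursors c1@0 c2@2 c3@2, authorship ....
After op 6 (move_left): buffer="bvcy" (len 4), cursors c1@0 c2@1 c3@1, authorship ....
After op 7 (move_left): buffer="bvcy" (len 4), cursors c1@0 c2@0 c3@0, authorship ....
After op 8 (insert('s')): buffer="sssbvcy" (len 7), cursors c1@3 c2@3 c3@3, authorship 123....
Authorship (.=original, N=cursor N): 1 2 3 . . . .
Index 1: author = 2

Answer: cursor 2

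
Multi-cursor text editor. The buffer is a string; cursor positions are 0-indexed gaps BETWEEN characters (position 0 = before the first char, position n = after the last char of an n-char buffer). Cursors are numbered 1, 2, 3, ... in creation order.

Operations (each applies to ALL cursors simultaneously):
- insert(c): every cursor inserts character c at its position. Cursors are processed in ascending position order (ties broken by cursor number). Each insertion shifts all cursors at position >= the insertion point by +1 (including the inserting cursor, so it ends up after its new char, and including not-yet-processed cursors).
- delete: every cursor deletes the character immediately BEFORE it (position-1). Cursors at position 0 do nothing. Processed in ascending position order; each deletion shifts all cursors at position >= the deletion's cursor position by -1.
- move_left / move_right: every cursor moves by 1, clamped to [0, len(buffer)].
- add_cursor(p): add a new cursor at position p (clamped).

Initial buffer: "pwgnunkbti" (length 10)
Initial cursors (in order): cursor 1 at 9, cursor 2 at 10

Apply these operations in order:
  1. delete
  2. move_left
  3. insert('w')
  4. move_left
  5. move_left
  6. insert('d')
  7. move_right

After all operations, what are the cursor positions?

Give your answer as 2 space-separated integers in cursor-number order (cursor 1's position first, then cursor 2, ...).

After op 1 (delete): buffer="pwgnunkb" (len 8), cursors c1@8 c2@8, authorship ........
After op 2 (move_left): buffer="pwgnunkb" (len 8), cursors c1@7 c2@7, authorship ........
After op 3 (insert('w')): buffer="pwgnunkwwb" (len 10), cursors c1@9 c2@9, authorship .......12.
After op 4 (move_left): buffer="pwgnunkwwb" (len 10), cursors c1@8 c2@8, authorship .......12.
After op 5 (move_left): buffer="pwgnunkwwb" (len 10), cursors c1@7 c2@7, authorship .......12.
After op 6 (insert('d')): buffer="pwgnunkddwwb" (len 12), cursors c1@9 c2@9, authorship .......1212.
After op 7 (move_right): buffer="pwgnunkddwwb" (len 12), cursors c1@10 c2@10, authorship .......1212.

Answer: 10 10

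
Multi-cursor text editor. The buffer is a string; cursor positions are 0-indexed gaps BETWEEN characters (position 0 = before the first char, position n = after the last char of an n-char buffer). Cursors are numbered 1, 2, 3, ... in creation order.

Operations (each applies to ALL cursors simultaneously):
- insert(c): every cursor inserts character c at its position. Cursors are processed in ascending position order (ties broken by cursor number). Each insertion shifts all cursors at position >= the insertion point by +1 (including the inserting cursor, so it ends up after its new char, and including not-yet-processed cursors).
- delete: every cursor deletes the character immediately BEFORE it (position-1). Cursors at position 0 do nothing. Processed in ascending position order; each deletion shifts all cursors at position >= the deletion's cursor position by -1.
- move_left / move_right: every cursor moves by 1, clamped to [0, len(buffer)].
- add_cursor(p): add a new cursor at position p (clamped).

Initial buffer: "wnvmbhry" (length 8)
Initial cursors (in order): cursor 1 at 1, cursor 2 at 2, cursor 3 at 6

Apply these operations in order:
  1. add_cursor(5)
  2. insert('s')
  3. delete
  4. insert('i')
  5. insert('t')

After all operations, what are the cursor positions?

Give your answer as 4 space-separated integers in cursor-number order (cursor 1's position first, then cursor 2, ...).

After op 1 (add_cursor(5)): buffer="wnvmbhry" (len 8), cursors c1@1 c2@2 c4@5 c3@6, authorship ........
After op 2 (insert('s')): buffer="wsnsvmbshsry" (len 12), cursors c1@2 c2@4 c4@8 c3@10, authorship .1.2...4.3..
After op 3 (delete): buffer="wnvmbhry" (len 8), cursors c1@1 c2@2 c4@5 c3@6, authorship ........
After op 4 (insert('i')): buffer="winivmbihiry" (len 12), cursors c1@2 c2@4 c4@8 c3@10, authorship .1.2...4.3..
After op 5 (insert('t')): buffer="witnitvmbithitry" (len 16), cursors c1@3 c2@6 c4@11 c3@14, authorship .11.22...44.33..

Answer: 3 6 14 11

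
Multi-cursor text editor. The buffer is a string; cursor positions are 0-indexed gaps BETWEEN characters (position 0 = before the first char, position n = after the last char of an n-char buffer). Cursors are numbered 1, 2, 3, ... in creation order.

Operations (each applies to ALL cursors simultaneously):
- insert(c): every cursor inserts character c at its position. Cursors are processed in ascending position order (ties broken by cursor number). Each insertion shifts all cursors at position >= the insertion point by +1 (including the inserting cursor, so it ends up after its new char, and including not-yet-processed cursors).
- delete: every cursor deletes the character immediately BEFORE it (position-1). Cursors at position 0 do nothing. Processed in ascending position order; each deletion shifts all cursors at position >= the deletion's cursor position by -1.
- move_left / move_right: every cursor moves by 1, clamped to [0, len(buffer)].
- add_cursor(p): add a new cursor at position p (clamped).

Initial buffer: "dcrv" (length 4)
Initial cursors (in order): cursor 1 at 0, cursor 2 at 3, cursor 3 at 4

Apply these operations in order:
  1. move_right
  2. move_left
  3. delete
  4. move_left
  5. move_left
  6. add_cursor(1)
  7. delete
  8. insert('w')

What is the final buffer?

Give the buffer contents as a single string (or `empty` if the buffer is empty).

After op 1 (move_right): buffer="dcrv" (len 4), cursors c1@1 c2@4 c3@4, authorship ....
After op 2 (move_left): buffer="dcrv" (len 4), cursors c1@0 c2@3 c3@3, authorship ....
After op 3 (delete): buffer="dv" (len 2), cursors c1@0 c2@1 c3@1, authorship ..
After op 4 (move_left): buffer="dv" (len 2), cursors c1@0 c2@0 c3@0, authorship ..
After op 5 (move_left): buffer="dv" (len 2), cursors c1@0 c2@0 c3@0, authorship ..
After op 6 (add_cursor(1)): buffer="dv" (len 2), cursors c1@0 c2@0 c3@0 c4@1, authorship ..
After op 7 (delete): buffer="v" (len 1), cursors c1@0 c2@0 c3@0 c4@0, authorship .
After op 8 (insert('w')): buffer="wwwwv" (len 5), cursors c1@4 c2@4 c3@4 c4@4, authorship 1234.

Answer: wwwwv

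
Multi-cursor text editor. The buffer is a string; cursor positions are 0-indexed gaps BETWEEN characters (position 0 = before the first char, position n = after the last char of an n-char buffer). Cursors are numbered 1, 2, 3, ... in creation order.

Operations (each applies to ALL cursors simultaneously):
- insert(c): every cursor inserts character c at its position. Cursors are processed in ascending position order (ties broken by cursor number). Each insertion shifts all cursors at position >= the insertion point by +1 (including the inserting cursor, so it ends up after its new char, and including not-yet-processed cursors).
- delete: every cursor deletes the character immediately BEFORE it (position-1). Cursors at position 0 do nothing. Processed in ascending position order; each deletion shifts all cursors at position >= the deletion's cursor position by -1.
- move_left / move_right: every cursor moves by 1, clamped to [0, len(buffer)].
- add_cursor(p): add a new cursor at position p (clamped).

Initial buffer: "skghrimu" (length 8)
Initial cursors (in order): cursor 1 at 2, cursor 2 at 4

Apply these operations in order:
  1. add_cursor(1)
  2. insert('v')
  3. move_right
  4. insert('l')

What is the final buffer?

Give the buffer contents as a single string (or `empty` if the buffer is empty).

Answer: svklvglhvrlimu

Derivation:
After op 1 (add_cursor(1)): buffer="skghrimu" (len 8), cursors c3@1 c1@2 c2@4, authorship ........
After op 2 (insert('v')): buffer="svkvghvrimu" (len 11), cursors c3@2 c1@4 c2@7, authorship .3.1..2....
After op 3 (move_right): buffer="svkvghvrimu" (len 11), cursors c3@3 c1@5 c2@8, authorship .3.1..2....
After op 4 (insert('l')): buffer="svklvglhvrlimu" (len 14), cursors c3@4 c1@7 c2@11, authorship .3.31.1.2.2...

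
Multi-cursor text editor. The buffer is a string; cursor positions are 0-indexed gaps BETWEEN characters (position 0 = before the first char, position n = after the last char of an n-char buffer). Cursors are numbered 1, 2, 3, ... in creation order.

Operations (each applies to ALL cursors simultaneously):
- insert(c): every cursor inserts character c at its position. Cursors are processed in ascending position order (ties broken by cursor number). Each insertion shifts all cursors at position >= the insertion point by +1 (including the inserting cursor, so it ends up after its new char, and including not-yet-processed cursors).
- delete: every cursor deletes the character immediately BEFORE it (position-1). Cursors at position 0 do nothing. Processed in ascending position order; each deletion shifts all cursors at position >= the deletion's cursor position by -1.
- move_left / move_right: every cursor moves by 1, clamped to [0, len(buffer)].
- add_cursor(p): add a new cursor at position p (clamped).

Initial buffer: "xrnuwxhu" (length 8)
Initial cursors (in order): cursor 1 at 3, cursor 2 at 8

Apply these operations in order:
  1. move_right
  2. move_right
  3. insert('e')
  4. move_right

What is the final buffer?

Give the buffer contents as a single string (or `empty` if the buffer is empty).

After op 1 (move_right): buffer="xrnuwxhu" (len 8), cursors c1@4 c2@8, authorship ........
After op 2 (move_right): buffer="xrnuwxhu" (len 8), cursors c1@5 c2@8, authorship ........
After op 3 (insert('e')): buffer="xrnuwexhue" (len 10), cursors c1@6 c2@10, authorship .....1...2
After op 4 (move_right): buffer="xrnuwexhue" (len 10), cursors c1@7 c2@10, authorship .....1...2

Answer: xrnuwexhue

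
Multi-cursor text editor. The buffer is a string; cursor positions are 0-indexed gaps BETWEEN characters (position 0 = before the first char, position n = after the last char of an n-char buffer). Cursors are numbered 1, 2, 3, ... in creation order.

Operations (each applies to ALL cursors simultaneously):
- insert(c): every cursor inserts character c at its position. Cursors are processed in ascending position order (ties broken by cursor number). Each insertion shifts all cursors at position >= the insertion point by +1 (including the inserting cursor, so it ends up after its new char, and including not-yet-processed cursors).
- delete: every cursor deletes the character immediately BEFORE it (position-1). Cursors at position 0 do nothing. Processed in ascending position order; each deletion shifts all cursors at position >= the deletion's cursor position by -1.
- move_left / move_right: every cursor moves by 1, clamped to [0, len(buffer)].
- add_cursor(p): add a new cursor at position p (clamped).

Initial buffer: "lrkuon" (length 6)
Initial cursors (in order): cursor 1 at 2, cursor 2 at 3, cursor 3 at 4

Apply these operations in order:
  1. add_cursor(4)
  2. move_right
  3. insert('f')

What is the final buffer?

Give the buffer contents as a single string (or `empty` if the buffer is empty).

Answer: lrkfufoffn

Derivation:
After op 1 (add_cursor(4)): buffer="lrkuon" (len 6), cursors c1@2 c2@3 c3@4 c4@4, authorship ......
After op 2 (move_right): buffer="lrkuon" (len 6), cursors c1@3 c2@4 c3@5 c4@5, authorship ......
After op 3 (insert('f')): buffer="lrkfufoffn" (len 10), cursors c1@4 c2@6 c3@9 c4@9, authorship ...1.2.34.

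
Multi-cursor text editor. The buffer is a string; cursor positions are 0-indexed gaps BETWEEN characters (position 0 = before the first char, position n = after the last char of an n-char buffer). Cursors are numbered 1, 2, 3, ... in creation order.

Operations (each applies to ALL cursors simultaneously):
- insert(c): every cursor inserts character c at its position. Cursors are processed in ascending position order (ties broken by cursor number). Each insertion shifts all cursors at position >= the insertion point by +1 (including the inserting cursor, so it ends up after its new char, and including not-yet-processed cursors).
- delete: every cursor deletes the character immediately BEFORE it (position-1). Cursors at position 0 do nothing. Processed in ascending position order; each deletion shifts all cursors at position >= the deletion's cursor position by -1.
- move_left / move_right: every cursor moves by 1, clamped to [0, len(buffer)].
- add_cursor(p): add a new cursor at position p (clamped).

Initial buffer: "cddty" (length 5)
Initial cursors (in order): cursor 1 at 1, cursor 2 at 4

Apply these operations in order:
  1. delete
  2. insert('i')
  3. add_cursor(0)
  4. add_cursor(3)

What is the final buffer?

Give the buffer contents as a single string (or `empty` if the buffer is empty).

Answer: iddiy

Derivation:
After op 1 (delete): buffer="ddy" (len 3), cursors c1@0 c2@2, authorship ...
After op 2 (insert('i')): buffer="iddiy" (len 5), cursors c1@1 c2@4, authorship 1..2.
After op 3 (add_cursor(0)): buffer="iddiy" (len 5), cursors c3@0 c1@1 c2@4, authorship 1..2.
After op 4 (add_cursor(3)): buffer="iddiy" (len 5), cursors c3@0 c1@1 c4@3 c2@4, authorship 1..2.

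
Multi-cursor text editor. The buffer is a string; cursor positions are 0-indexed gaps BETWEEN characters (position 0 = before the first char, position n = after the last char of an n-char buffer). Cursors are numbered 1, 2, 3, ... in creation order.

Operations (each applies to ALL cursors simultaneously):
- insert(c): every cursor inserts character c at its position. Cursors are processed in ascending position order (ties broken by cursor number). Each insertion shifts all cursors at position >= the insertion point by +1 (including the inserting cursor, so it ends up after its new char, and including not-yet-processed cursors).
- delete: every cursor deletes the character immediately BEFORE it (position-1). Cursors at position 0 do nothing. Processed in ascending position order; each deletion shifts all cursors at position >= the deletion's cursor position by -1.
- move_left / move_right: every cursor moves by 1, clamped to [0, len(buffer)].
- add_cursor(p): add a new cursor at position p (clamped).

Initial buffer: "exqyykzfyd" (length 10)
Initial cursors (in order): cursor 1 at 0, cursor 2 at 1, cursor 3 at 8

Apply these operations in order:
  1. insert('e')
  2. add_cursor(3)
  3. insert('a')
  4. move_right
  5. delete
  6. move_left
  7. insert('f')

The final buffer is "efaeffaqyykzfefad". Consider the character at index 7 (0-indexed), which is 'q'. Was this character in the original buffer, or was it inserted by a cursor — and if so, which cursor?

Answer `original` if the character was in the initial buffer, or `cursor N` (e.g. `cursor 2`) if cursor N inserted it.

Answer: original

Derivation:
After op 1 (insert('e')): buffer="eeexqyykzfeyd" (len 13), cursors c1@1 c2@3 c3@11, authorship 1.2.......3..
After op 2 (add_cursor(3)): buffer="eeexqyykzfeyd" (len 13), cursors c1@1 c2@3 c4@3 c3@11, authorship 1.2.......3..
After op 3 (insert('a')): buffer="eaeeaaxqyykzfeayd" (len 17), cursors c1@2 c2@6 c4@6 c3@15, authorship 11.224.......33..
After op 4 (move_right): buffer="eaeeaaxqyykzfeayd" (len 17), cursors c1@3 c2@7 c4@7 c3@16, authorship 11.224.......33..
After op 5 (delete): buffer="eaeaqyykzfead" (len 13), cursors c1@2 c2@4 c4@4 c3@12, authorship 1122......33.
After op 6 (move_left): buffer="eaeaqyykzfead" (len 13), cursors c1@1 c2@3 c4@3 c3@11, authorship 1122......33.
After op 7 (insert('f')): buffer="efaeffaqyykzfefad" (len 17), cursors c1@2 c2@6 c4@6 c3@15, authorship 1112242......333.
Authorship (.=original, N=cursor N): 1 1 1 2 2 4 2 . . . . . . 3 3 3 .
Index 7: author = original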